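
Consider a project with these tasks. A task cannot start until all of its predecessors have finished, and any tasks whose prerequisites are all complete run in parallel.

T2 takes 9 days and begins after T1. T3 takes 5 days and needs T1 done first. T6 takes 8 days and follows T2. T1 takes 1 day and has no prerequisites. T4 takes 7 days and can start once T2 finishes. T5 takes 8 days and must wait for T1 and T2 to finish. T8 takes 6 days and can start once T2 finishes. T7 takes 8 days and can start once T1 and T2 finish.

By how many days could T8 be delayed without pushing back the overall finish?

The longest chain is T1→T2→T5 = 1+9+8 = 18; overall finish 18 days.
T8 finishes as early as 16 and must finish by 18.
So T8 can slip 18 − 16 = 2 days.

2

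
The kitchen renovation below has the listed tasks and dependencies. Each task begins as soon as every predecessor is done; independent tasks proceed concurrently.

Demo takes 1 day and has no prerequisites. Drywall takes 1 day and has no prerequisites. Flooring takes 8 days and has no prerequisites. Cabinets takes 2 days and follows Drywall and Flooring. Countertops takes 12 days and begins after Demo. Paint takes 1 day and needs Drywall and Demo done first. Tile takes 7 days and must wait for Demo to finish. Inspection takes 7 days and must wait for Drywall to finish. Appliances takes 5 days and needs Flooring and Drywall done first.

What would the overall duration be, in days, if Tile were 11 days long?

The binding path is Demo→Countertops = 1+12 = 13; finish at 13 days.
Tile has 5 days of float (longest path through it is 8).
The critical path is still Demo→Countertops; finish is now 13 days.

13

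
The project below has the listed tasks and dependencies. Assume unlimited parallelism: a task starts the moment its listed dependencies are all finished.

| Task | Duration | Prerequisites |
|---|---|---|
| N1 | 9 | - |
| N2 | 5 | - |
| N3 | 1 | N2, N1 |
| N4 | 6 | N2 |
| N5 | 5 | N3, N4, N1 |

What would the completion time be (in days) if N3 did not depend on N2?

Before: longest chain N2→N4→N5 = 5+6+5 = 16, finish 16.
Dropping N2→N3 doesn't change N3's earliest start (9); another predecessor still binds.
After: N2→N4→N5 = 5+6+5 = 16 → 16 days.

16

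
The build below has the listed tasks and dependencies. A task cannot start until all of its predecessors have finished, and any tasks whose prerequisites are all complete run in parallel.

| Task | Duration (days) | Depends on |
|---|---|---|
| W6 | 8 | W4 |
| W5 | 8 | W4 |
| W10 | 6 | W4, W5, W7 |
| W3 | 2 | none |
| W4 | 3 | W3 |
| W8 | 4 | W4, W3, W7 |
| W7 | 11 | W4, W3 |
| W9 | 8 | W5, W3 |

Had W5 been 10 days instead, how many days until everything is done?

Actual critical path: W3→W4→W7→W10 = 2+3+11+6 = 22 ⇒ 22 days.
W5 is off the critical path — its longest chain is 21 days, giving 1 of slack.
Now W3→W4→W5→W9 = 2+3+10+8 = 23 is longest, so the finish becomes 23 days.

23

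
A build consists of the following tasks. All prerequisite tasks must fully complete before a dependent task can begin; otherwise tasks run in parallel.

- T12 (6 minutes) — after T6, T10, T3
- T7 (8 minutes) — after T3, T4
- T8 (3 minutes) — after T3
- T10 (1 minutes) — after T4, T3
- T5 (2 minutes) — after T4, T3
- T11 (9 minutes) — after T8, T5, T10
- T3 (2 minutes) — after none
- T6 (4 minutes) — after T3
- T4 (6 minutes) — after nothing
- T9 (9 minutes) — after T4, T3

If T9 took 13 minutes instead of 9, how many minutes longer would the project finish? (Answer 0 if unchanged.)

Baseline: T4→T5→T11 = 6+2+9 = 17 → 17 minutes.
T9 is off the critical path — its longest chain is 15 minutes, giving 2 of slack.
Now T4→T9 = 6+13 = 19 is longest, so the finish becomes 19 minutes.
Change in finish: 19 − 17 = +2 minutes.

2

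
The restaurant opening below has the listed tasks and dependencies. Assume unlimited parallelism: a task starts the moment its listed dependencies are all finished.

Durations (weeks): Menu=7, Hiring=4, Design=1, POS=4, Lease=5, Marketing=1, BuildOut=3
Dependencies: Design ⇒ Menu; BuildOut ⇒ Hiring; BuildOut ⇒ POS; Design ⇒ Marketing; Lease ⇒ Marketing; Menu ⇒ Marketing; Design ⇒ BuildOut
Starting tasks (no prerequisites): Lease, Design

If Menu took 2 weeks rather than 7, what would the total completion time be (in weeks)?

As given, the longest chain is Design→Menu→Marketing = 1+7+1 = 9, so the finish is 9 weeks.
Menu lies on that path, so at 2 weeks the path becomes 4 weeks.
New critical path: Design→BuildOut→Hiring = 1+3+4 = 8 ⇒ 8 weeks.

8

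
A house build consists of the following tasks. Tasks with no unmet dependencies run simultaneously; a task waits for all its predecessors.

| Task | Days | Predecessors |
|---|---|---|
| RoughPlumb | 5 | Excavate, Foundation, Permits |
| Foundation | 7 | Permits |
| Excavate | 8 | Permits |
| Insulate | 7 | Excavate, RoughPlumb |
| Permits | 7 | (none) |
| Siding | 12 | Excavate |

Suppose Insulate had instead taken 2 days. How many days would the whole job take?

The binding path is Permits→Excavate→RoughPlumb→Insulate = 7+8+5+7 = 27; finish at 27 days.
Insulate is on the critical path; changing it to 2 makes that path 22 days.
Now Permits→Excavate→Siding = 7+8+12 = 27 is longest, so the finish becomes 27 days.

27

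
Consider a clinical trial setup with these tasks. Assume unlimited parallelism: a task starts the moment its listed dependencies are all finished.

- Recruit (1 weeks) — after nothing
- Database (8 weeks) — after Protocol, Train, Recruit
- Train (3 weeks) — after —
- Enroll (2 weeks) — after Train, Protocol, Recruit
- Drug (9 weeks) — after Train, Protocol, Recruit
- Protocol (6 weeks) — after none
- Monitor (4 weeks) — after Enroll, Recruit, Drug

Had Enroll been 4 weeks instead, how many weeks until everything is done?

Critical path before the change: Protocol→Drug→Monitor = 6+9+4 = 19 giving 19 weeks.
Enroll is off the critical path — its longest chain is 12 weeks, giving 7 of slack.
No other chain overtakes it, so the finish is 19 weeks.

19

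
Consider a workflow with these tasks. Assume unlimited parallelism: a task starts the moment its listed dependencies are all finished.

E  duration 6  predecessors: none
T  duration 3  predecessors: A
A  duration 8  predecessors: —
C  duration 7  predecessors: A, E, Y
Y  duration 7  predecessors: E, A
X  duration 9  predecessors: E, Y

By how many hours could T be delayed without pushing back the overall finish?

13

The longest chain is A→Y→X = 8+7+9 = 24; overall finish 24 hours.
Longest path through T: 11 hours (earliest finish 11, latest finish 24).
So T can slip 24 − 11 = 13 hours.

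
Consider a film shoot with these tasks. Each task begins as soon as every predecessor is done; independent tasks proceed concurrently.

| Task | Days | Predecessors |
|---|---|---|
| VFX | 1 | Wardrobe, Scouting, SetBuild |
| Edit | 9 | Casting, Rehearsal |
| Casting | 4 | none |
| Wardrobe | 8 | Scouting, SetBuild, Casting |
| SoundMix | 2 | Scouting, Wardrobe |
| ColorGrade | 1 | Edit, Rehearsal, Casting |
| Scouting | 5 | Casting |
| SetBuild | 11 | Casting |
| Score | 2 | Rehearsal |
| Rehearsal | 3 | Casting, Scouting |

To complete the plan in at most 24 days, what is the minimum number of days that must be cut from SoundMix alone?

1

Current finish: 25 days; target: 24.
SoundMix is on every critical path, so each day cut from SoundMix cuts the finish by one (this holds down to a finish of 24).
Need 25 − 24 = 1 day off SoundMix → SoundMix becomes 1 day, finish becomes 24.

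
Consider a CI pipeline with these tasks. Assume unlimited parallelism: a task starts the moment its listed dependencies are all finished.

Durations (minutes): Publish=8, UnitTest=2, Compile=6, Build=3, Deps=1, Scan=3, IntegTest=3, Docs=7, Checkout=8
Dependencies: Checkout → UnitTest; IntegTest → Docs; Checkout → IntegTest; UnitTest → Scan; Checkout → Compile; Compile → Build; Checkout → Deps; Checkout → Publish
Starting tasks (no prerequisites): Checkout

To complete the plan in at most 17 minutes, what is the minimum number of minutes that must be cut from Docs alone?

1

Current finish: 18 minutes; target: 17.
Docs is on every critical path, so each minute cut from Docs cuts the finish by one (this holds down to a finish of 17).
Need 18 − 17 = 1 minute off Docs → Docs becomes 6 minutes, finish becomes 17.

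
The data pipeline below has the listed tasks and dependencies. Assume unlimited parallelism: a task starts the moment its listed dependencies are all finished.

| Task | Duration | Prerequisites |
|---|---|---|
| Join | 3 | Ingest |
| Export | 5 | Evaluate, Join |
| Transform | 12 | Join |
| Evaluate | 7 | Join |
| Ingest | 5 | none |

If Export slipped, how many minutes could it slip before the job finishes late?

0

Ingest→Join→Transform = 5+3+12 = 20 sets the makespan at 20 minutes.
Export finishes as early as 20 and must finish by 20.
Float = 20 − 20 = 0.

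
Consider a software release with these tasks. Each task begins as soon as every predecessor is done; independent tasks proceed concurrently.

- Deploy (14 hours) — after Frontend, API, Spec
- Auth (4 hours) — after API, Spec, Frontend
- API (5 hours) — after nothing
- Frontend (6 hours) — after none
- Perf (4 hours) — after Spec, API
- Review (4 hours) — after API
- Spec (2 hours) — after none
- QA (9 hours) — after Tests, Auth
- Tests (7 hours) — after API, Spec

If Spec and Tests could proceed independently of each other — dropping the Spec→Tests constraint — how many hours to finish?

21

Original critical path: API→Tests→QA = 5+7+9 = 21 ⇒ 21 hours.
Dropping Spec→Tests doesn't change Tests's earliest start (5); another predecessor still binds.
The longest chain is now API→Tests→QA = 5+7+9 = 21, so the project takes 21 hours.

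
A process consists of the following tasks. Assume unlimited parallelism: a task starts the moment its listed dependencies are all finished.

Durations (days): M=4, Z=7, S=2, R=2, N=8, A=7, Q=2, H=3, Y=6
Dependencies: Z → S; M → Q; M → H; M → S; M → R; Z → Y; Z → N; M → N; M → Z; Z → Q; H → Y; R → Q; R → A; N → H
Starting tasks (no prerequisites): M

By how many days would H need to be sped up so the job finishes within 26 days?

Current finish: 28 days; target: 26.
H is on every critical path, so each day cut from H cuts the finish by one (this holds down to a finish of 26).
Need 28 − 26 = 2 days off H → H becomes 1 day, finish becomes 26.

2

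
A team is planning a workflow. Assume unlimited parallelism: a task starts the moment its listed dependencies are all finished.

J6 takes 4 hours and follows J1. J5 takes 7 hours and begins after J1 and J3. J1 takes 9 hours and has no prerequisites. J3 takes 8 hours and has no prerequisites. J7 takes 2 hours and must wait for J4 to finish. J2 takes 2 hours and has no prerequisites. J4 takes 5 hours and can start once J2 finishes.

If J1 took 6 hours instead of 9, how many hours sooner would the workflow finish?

Critical path before the change: J1→J5 = 9+7 = 16 giving 16 hours.
Since J1 is critical, the -3 change carries straight to that chain (now 13 hours).
New critical path: J3→J5 = 8+7 = 15 ⇒ 15 hours.
Change in finish: 15 − 16 = -1 hours.

1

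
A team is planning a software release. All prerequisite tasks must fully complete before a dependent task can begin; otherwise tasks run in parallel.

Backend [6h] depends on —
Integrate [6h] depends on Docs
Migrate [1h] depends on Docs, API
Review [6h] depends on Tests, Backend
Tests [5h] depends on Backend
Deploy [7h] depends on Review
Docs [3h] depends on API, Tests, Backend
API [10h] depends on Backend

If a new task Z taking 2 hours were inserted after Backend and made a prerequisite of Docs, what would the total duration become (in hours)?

Originally the job takes 25 hours.
With Z inserted, Docs now waits for max(API, Tests, Backend, Z).
New critical path: Backend→API→Docs→Integrate = 6+10+3+6 = 25 ⇒ 25 hours.

25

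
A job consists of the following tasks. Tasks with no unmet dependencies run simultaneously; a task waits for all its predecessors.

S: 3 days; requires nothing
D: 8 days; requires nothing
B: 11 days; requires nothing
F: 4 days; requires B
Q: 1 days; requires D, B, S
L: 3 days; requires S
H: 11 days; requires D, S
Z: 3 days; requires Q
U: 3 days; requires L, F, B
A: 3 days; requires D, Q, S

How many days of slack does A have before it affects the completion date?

The longest chain is D→H = 8+11 = 19; overall finish 19 days.
A finishes as early as 15 and must finish by 19.
So A can slip 19 − 15 = 4 days.

4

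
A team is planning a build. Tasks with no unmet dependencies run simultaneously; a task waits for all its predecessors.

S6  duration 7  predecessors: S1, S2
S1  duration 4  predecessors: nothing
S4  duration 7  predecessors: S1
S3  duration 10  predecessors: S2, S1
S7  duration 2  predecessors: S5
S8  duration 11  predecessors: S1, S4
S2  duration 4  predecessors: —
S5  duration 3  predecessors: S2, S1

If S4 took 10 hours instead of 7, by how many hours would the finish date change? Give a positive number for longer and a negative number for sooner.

3

As given, the longest chain is S1→S4→S8 = 4+7+11 = 22, so the finish is 22 hours.
S4 lies on that path, so at 10 hours the path becomes 25 hours.
The critical path is still S1→S4→S8; finish is now 25 hours.
Change in finish: 25 − 22 = +3 hours.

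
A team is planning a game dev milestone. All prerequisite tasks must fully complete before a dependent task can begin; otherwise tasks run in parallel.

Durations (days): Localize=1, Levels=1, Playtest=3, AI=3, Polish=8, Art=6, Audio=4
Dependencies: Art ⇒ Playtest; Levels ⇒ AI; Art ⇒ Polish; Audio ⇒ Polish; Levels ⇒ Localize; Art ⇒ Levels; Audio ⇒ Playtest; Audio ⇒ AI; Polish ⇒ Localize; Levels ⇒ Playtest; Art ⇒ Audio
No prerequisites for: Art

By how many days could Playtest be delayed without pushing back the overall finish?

6

The longest chain is Art→Audio→Polish→Localize = 6+4+8+1 = 19; overall finish 19 days.
Playtest finishes as early as 13 and must finish by 19.
Float = 19 − 13 = 6.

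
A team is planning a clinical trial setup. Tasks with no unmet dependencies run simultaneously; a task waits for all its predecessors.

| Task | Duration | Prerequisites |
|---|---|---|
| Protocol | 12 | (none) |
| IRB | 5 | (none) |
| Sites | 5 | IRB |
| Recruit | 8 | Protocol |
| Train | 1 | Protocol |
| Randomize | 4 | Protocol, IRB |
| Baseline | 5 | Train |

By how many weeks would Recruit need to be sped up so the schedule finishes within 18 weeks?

2

Current finish: 20 weeks; target: 18.
Recruit is on every critical path, so each week cut from Recruit cuts the finish by one (this holds down to a finish of 18).
Need 20 − 18 = 2 weeks off Recruit → Recruit becomes 6 weeks, finish becomes 18.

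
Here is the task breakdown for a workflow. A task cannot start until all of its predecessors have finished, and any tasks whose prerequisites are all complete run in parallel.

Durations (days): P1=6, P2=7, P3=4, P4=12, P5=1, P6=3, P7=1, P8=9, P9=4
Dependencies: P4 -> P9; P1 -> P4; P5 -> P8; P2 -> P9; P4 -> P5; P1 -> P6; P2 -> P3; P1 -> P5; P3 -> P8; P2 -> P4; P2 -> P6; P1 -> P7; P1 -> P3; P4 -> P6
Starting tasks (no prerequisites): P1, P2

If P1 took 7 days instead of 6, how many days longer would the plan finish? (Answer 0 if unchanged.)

0

The binding path is P2→P4→P5→P8 = 7+12+1+9 = 29; finish at 29 days.
P1 has 1 day of float (longest path through it is 28).
New critical path: P1→P4→P5→P8 = 7+12+1+9 = 29 ⇒ 29 days.
Change in finish: 29 − 29 = +0 days.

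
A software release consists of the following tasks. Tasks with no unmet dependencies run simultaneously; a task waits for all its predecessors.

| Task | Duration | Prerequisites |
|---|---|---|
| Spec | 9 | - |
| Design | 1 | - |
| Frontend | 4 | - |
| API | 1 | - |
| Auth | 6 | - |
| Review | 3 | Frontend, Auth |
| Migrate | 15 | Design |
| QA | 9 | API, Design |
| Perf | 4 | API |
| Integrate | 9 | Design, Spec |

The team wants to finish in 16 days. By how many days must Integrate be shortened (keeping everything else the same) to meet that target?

Current finish: 18 days; target: 16.
Integrate is on every critical path, so each day cut from Integrate cuts the finish by one (this holds down to a finish of 16).
Need 18 − 16 = 2 days off Integrate → Integrate becomes 7 days, finish becomes 16.

2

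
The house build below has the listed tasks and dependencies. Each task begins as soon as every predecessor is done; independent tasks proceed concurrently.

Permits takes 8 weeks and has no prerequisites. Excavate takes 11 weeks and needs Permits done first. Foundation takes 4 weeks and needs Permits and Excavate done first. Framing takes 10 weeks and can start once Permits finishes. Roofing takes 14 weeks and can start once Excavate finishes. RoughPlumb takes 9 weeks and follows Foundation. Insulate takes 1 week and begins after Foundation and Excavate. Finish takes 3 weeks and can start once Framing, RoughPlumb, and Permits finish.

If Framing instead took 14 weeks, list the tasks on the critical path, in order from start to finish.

Baseline: Permits→Excavate→Foundation→RoughPlumb→Finish = 8+11+4+9+3 = 35 → 35 weeks.
The longest path through Framing is only 21 weeks, so Framing has float 14.
That remains the longest chain; total 35 weeks.

Permits, Excavate, Foundation, RoughPlumb, Finish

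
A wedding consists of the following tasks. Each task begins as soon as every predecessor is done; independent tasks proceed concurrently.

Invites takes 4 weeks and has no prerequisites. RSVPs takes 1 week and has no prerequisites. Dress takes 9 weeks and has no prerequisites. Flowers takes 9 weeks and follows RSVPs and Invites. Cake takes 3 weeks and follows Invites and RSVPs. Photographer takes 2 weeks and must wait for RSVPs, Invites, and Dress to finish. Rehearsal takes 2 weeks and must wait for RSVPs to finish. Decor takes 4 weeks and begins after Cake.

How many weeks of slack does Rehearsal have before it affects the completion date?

10

Invites→Flowers = 4+9 = 13 sets the makespan at 13 weeks.
Longest path through Rehearsal: 3 weeks (earliest finish 3, latest finish 13).
Float = 13 − 3 = 10.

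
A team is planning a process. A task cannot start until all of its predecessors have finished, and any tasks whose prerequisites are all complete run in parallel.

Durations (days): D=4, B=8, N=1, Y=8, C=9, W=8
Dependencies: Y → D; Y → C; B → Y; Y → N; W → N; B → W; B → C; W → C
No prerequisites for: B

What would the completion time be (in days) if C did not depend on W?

With the dependency in place, B→W→C = 8+8+9 = 25 sets the finish at 25 days.
Dropping W→C doesn't change C's earliest start (16); another predecessor still binds.
New critical path: B→Y→C = 8+8+9 = 25 ⇒ 25 days.

25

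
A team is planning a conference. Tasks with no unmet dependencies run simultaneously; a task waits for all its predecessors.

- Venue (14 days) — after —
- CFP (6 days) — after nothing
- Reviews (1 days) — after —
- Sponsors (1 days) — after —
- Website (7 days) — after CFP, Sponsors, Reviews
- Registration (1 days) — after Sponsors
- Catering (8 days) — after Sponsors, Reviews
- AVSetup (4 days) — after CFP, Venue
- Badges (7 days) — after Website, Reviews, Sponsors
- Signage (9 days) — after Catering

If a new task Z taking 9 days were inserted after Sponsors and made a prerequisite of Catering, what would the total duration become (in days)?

Originally the plan takes 20 days.
With Z inserted, Catering now waits for max(Sponsors, Reviews, Z).
New critical path: Sponsors→Z→Catering→Signage = 1+9+8+9 = 27 ⇒ 27 days.

27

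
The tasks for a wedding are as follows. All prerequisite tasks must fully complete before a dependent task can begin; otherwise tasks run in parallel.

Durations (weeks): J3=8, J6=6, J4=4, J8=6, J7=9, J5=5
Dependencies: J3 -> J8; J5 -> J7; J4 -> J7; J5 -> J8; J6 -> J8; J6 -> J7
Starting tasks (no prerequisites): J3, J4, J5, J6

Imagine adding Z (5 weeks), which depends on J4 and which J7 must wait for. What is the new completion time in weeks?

Originally the plan takes 15 weeks.
With Z inserted, J7 now waits for max(J4, J5, J6, Z).
New critical path: J4→Z→J7 = 4+5+9 = 18 ⇒ 18 weeks.

18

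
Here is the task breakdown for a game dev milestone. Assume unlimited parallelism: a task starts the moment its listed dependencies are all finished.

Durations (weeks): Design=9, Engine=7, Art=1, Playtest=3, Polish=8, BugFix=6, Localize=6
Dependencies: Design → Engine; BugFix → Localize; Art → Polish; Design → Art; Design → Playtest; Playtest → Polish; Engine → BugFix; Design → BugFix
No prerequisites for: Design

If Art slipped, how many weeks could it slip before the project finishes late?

10

Critical path: Design→Engine→BugFix→Localize = 9+7+6+6 = 28, so the finish is 28 weeks.
Longest path through Art: 18 weeks (earliest finish 10, latest finish 20).
Float = 28 − 18 = 10.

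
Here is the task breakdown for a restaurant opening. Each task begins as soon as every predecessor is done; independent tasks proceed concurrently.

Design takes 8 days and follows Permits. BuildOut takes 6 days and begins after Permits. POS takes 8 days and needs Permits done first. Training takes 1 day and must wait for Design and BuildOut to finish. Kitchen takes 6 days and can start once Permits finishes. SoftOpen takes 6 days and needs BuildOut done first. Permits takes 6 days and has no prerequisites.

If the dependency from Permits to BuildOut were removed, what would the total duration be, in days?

With the dependency in place, Permits→BuildOut→SoftOpen = 6+6+6 = 18 sets the finish at 18 days.
Without Permits→BuildOut, BuildOut's earliest start moves from 6 to 0.
After: Permits→Design→Training = 6+8+1 = 15 → 15 days.

15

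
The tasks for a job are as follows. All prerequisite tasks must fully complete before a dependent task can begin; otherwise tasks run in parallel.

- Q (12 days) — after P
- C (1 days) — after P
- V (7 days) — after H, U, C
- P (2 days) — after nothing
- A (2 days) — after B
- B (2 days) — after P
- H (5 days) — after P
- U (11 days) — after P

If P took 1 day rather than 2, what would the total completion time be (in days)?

19

Critical path before the change: P→U→V = 2+11+7 = 20 giving 20 days.
P lies on that path, so at 1 day the path becomes 19 days.
That remains the longest chain; total 19 days.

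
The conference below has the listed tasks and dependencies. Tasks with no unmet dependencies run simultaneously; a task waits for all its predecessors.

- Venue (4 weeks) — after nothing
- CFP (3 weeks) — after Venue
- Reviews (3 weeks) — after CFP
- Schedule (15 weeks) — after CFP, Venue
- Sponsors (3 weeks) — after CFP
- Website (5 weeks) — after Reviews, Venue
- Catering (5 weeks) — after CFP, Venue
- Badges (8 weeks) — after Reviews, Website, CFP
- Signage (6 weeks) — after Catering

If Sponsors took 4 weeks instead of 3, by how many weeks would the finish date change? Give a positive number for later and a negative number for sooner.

Actual critical path: Venue→CFP→Reviews→Website→Badges = 4+3+3+5+8 = 23 ⇒ 23 weeks.
Sponsors has 13 weeks of float (longest path through it is 10).
No other chain overtakes it, so the finish is 23 weeks.
Change in finish: 23 − 23 = +0 weeks.

0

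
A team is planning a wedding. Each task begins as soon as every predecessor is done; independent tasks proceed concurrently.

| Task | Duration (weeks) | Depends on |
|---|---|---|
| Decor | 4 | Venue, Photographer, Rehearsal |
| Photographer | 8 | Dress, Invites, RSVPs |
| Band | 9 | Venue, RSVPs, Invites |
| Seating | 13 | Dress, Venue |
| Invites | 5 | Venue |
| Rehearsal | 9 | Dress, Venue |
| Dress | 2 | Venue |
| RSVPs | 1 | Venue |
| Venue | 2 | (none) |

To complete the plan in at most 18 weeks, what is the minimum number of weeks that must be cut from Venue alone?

Current finish: 19 weeks; target: 18.
Venue is on every critical path, so each week cut from Venue cuts the finish by one (this holds down to a finish of 18).
Need 19 − 18 = 1 week off Venue → Venue becomes 1 week, finish becomes 18.

1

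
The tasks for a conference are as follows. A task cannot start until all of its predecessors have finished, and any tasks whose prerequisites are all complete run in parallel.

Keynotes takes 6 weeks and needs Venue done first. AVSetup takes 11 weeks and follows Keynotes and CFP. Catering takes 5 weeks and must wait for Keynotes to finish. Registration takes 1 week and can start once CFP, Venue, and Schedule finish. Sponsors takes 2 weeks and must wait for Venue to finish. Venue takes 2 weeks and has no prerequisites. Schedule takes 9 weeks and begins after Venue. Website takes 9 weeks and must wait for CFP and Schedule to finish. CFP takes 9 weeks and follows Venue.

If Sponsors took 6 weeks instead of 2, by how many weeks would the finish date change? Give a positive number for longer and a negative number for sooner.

0

Baseline: Venue→CFP→AVSetup = 2+9+11 = 22 → 22 weeks.
Sponsors has 18 weeks of float (longest path through it is 4).
No other chain overtakes it, so the finish is 22 weeks.
Change in finish: 22 − 22 = +0 weeks.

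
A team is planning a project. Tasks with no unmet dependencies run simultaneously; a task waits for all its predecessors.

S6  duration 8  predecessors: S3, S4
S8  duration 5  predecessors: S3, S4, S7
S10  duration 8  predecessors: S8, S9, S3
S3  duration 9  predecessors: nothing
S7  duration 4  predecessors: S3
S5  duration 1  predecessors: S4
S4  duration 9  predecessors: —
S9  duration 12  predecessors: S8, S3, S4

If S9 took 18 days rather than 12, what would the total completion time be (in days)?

As given, the longest chain is S3→S7→S8→S9→S10 = 9+4+5+12+8 = 38, so the finish is 38 days.
Since S9 is critical, the +6 change carries straight to that chain (now 44 days).
No other chain overtakes it, so the finish is 44 days.

44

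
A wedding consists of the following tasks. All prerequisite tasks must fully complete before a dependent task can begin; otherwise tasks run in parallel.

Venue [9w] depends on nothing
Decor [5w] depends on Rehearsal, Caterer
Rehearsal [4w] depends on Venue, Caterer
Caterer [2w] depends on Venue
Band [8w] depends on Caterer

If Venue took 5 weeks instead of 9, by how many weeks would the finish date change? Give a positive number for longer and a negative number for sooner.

-4

The binding path is Venue→Caterer→Rehearsal→Decor = 9+2+4+5 = 20; finish at 20 weeks.
Venue lies on that path, so at 5 weeks the path becomes 16 weeks.
No other chain overtakes it, so the finish is 16 weeks.
Change in finish: 16 − 20 = -4 weeks.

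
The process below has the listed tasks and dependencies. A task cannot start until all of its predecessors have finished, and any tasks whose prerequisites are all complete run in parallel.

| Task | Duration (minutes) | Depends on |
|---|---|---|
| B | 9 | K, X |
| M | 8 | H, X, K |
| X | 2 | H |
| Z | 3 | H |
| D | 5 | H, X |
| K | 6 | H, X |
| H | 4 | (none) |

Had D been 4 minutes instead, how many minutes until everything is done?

21

Critical path before the change: H→X→K→B = 4+2+6+9 = 21 giving 21 minutes.
The longest path through D is only 11 minutes, so D has float 10.
No other chain overtakes it, so the finish is 21 minutes.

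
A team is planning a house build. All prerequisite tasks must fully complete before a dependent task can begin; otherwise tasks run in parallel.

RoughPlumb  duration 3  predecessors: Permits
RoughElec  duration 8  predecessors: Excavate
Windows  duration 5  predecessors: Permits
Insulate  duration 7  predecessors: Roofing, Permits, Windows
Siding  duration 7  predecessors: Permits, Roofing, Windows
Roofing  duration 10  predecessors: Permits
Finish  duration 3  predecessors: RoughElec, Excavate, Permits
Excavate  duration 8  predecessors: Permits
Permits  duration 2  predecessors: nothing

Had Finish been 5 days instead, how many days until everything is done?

23

Actual critical path: Permits→Excavate→RoughElec→Finish = 2+8+8+3 = 21 ⇒ 21 days.
Since Finish is critical, the +2 change carries straight to that chain (now 23 days).
No other chain overtakes it, so the finish is 23 days.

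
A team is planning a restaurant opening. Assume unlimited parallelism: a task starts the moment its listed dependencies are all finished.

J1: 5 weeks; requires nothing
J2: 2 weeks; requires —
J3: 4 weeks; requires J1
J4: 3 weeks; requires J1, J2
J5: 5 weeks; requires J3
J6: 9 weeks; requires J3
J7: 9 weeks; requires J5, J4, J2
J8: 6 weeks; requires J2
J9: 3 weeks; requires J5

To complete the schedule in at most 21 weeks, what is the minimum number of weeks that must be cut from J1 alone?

Current finish: 23 weeks; target: 21.
J1 is on every critical path, so each week cut from J1 cuts the finish by one (this holds down to a finish of 19).
Need 23 − 21 = 2 weeks off J1 → J1 becomes 3 weeks, finish becomes 21.

2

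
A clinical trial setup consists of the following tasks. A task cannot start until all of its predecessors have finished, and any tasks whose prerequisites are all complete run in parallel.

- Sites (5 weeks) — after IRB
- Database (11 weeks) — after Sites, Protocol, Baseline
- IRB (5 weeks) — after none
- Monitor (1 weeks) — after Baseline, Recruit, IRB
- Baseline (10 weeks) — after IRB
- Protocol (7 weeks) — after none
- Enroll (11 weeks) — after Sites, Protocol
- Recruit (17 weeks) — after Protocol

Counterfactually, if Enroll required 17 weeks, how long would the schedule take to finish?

27

The binding path is IRB→Baseline→Database = 5+10+11 = 26; finish at 26 weeks.
Enroll is off the critical path — its longest chain is 21 weeks, giving 5 of slack.
Now IRB→Sites→Enroll = 5+5+17 = 27 is longest, so the finish becomes 27 weeks.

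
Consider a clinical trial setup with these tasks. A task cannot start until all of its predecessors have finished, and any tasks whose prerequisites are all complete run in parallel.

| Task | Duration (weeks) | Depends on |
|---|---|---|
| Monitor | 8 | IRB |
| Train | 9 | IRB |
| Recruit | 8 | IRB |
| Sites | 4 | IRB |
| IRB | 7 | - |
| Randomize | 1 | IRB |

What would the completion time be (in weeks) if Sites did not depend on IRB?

16

With the dependency in place, IRB→Train = 7+9 = 16 sets the finish at 16 weeks.
Without IRB→Sites, Sites's earliest start moves from 7 to 0.
After: IRB→Train = 7+9 = 16 → 16 weeks.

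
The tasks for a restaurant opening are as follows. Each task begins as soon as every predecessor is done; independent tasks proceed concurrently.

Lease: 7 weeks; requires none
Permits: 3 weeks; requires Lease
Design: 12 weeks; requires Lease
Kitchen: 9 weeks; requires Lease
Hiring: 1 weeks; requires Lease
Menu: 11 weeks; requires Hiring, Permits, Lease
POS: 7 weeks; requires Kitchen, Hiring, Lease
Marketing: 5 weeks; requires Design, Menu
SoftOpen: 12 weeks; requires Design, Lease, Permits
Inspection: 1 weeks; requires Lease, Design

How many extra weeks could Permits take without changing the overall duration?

The longest chain is Lease→Design→SoftOpen = 7+12+12 = 31; overall finish 31 weeks.
Permits finishes as early as 10 and must finish by 15.
So Permits can slip 15 − 10 = 5 weeks.

5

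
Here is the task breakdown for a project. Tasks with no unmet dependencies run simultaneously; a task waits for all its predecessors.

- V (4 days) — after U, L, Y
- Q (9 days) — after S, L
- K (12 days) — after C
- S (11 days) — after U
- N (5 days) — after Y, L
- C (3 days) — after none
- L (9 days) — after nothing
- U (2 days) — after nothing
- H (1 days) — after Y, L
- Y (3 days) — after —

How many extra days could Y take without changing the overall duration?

U→S→Q = 2+11+9 = 22 sets the makespan at 22 days.
Longest path through Y: 8 days (earliest finish 3, latest finish 17).
Slack of Y = 14 − 0 = 14 days.

14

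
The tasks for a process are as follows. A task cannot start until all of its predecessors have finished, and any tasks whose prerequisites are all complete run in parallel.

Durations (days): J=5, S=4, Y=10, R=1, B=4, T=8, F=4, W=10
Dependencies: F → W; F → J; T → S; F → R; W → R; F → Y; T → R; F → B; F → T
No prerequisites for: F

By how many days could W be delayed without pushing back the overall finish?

Critical path: F→T→S = 4+8+4 = 16, so the finish is 16 days.
Longest path through W: 15 days (earliest finish 14, latest finish 15).
Float = 16 − 15 = 1.

1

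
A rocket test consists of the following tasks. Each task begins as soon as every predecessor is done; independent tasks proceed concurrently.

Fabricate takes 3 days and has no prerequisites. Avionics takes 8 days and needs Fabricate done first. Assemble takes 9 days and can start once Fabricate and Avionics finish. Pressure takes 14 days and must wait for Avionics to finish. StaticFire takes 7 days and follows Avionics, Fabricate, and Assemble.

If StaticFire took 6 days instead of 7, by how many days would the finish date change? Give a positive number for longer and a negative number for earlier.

-1

The binding path is Fabricate→Avionics→Assemble→StaticFire = 3+8+9+7 = 27; finish at 27 days.
Since StaticFire is critical, the -1 change carries straight to that chain (now 26 days).
No other chain overtakes it, so the finish is 26 days.
Change in finish: 26 − 27 = -1 days.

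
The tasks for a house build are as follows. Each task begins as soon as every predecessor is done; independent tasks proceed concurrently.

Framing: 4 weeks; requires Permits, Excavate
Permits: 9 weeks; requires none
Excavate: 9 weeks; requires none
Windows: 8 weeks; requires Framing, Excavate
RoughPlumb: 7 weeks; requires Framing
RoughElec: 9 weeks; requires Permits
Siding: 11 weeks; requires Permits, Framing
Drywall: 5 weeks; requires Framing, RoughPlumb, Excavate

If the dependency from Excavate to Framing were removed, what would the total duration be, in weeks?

Before: longest chain Permits→Framing→RoughPlumb→Drywall = 9+4+7+5 = 25, finish 25.
Dropping Excavate→Framing doesn't change Framing's earliest start (9); another predecessor still binds.
New critical path: Permits→Framing→RoughPlumb→Drywall = 9+4+7+5 = 25 ⇒ 25 weeks.

25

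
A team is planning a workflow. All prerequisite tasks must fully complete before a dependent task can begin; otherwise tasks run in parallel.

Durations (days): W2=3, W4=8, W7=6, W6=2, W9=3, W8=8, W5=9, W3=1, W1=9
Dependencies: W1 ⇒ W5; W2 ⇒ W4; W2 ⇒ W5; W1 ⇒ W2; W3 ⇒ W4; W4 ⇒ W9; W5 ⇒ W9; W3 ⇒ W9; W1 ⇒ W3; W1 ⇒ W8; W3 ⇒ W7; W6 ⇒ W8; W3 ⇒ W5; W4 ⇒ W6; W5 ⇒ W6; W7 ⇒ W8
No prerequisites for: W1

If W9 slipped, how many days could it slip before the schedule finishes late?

W1→W2→W5→W6→W8 = 9+3+9+2+8 = 31 sets the makespan at 31 days.
Longest path through W9: 24 days (earliest finish 24, latest finish 31).
Float = 31 − 24 = 7.

7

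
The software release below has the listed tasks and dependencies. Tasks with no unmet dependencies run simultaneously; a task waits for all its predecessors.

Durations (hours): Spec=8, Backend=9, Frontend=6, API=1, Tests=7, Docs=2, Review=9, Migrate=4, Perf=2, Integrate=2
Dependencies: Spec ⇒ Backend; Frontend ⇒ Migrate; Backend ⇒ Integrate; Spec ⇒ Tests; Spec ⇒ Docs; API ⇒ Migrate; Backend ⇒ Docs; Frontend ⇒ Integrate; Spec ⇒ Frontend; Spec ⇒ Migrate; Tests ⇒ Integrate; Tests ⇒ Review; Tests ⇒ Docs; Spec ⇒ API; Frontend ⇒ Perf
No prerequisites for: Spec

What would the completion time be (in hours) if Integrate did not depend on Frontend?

Original critical path: Spec→Tests→Review = 8+7+9 = 24 ⇒ 24 hours.
Dropping Frontend→Integrate doesn't change Integrate's earliest start (17); another predecessor still binds.
New critical path: Spec→Tests→Review = 8+7+9 = 24 ⇒ 24 hours.

24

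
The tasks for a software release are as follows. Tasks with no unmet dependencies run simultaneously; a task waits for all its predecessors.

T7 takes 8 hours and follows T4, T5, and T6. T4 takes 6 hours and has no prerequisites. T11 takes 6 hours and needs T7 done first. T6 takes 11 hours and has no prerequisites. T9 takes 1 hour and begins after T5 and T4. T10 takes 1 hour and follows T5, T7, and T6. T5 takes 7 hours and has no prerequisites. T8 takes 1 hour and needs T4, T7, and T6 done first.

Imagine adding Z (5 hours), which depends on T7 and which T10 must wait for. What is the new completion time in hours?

Originally the schedule takes 25 hours.
With Z inserted, T10 now waits for max(T5, T7, T6, Z).
New critical path: T6→T7→Z→T10 = 11+8+5+1 = 25 ⇒ 25 hours.

25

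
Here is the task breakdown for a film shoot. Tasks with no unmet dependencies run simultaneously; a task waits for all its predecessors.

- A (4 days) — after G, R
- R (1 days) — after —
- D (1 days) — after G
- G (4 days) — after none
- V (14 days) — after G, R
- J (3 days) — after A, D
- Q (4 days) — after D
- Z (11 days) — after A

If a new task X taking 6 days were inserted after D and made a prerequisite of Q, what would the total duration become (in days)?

19

Originally the plan takes 19 days.
With X inserted, Q now waits for max(D, X).
New critical path: G→A→Z = 4+4+11 = 19 ⇒ 19 days.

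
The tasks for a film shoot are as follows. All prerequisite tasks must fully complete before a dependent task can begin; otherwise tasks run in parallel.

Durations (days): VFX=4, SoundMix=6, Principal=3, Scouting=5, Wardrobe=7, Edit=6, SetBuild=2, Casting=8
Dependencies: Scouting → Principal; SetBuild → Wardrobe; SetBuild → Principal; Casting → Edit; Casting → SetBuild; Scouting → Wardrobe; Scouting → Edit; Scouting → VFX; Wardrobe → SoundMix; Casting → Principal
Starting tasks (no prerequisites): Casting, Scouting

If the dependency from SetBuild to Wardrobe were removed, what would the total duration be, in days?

Original critical path: Casting→SetBuild→Wardrobe→SoundMix = 8+2+7+6 = 23 ⇒ 23 days.
Without SetBuild→Wardrobe, Wardrobe's earliest start moves from 10 to 5.
The longest chain is now Scouting→Wardrobe→SoundMix = 5+7+6 = 18, so the film shoot takes 18 days.

18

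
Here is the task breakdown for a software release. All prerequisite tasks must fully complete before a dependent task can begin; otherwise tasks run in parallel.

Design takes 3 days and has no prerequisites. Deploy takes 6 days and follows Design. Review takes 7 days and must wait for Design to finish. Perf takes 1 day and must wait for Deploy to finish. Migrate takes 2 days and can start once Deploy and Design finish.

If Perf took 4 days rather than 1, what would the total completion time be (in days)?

Baseline: Design→Deploy→Migrate = 3+6+2 = 11 → 11 days.
Perf has 1 day of float (longest path through it is 10).
New critical path: Design→Deploy→Perf = 3+6+4 = 13 ⇒ 13 days.

13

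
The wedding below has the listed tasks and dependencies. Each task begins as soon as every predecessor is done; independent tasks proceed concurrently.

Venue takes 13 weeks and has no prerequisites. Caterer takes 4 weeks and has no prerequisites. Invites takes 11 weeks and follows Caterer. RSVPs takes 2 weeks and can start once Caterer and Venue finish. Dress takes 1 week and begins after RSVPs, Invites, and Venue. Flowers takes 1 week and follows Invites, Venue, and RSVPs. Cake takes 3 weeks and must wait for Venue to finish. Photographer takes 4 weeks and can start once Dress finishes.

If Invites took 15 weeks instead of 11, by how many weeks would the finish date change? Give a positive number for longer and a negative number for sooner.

4

The binding path is Caterer→Invites→Dress→Photographer = 4+11+1+4 = 20; finish at 20 weeks.
Since Invites is critical, the +4 change carries straight to that chain (now 24 weeks).
That remains the longest chain; total 24 weeks.
Change in finish: 24 − 20 = +4 weeks.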